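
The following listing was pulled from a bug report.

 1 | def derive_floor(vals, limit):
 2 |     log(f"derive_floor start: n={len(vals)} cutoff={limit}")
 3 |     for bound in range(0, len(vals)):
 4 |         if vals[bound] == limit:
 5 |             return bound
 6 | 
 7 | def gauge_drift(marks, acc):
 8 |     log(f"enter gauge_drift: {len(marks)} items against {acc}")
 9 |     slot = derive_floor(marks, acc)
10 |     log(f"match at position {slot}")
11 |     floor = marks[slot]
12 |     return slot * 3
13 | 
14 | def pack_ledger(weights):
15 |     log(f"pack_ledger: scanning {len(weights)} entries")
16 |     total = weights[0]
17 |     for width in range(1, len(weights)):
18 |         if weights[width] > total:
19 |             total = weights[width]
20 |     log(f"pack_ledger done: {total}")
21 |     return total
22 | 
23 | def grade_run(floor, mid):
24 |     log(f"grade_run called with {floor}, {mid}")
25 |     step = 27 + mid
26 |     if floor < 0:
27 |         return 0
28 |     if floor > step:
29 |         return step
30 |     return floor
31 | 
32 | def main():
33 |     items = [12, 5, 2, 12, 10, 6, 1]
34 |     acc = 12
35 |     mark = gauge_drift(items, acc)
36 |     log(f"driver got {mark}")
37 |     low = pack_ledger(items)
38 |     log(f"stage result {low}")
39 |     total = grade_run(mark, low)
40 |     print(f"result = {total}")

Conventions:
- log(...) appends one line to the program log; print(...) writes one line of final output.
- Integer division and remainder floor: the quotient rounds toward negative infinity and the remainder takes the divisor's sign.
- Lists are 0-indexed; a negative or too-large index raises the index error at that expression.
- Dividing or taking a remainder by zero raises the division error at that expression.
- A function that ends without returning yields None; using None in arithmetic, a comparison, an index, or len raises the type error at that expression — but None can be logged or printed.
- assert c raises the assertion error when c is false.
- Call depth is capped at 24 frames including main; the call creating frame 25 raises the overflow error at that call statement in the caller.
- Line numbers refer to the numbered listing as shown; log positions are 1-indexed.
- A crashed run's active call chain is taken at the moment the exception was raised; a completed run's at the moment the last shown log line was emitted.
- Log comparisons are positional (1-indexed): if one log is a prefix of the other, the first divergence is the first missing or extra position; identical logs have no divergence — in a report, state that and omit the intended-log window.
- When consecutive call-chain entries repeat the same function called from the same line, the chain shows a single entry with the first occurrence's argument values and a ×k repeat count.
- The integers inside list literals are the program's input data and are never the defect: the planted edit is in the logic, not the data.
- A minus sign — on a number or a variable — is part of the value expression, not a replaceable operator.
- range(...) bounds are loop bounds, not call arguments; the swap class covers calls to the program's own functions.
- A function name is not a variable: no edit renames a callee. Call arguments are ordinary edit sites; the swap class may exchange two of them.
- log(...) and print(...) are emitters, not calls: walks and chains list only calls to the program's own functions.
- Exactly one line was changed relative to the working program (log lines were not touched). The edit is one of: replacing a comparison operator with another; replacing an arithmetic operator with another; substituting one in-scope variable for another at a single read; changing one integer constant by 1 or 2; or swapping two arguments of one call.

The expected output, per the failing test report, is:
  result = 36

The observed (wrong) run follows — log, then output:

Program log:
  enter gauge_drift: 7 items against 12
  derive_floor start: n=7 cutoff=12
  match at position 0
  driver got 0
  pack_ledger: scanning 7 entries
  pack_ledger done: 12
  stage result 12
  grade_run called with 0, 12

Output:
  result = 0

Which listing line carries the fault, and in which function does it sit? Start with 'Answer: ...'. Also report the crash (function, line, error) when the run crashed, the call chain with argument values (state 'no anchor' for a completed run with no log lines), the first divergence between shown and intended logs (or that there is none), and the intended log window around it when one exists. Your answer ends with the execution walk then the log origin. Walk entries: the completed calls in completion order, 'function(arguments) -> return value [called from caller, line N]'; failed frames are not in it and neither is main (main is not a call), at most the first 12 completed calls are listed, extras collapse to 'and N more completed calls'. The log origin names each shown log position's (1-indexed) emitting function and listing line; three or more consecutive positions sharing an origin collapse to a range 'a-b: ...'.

Answer: the defect is in gauge_drift at line 12.
Key observation: Everything matches until log position 4, which reads 'driver got 0' in place of 'driver got 36'.
Call chain: main -> grade_run(0, 12) (called at line 39).
First divergence: position 4; shown 'driver got 0' vs intended 'driver got 36'.
Intended log window:
  2: derive_floor start: n=7 cutoff=12
  3: match at position 0
  4: driver got 36
  5: pack_ledger: scanning 7 entries
Execution walk:
  derive_floor([12, 5, 2, 12, 10, 6, 1], 12) -> 0  [called from gauge_drift, line 9]
  gauge_drift([12, 5, 2, 12, 10, 6, 1], 12) -> 0  [called from main, line 35]
  pack_ledger([12, 5, 2, 12, 10, 6, 1]) -> 12  [called from main, line 37]
  grade_run(0, 12) -> 0  [called from main, line 39]
Log origin:
  1: logged in gauge_drift at line 8
  2: logged in derive_floor at line 2
  3: logged in gauge_drift at line 10
  4: logged in main at line 36
  5: logged in pack_ledger at line 15
  6: logged in pack_ledger at line 20
  7: logged in main at line 38
  8: logged in grade_run at line 24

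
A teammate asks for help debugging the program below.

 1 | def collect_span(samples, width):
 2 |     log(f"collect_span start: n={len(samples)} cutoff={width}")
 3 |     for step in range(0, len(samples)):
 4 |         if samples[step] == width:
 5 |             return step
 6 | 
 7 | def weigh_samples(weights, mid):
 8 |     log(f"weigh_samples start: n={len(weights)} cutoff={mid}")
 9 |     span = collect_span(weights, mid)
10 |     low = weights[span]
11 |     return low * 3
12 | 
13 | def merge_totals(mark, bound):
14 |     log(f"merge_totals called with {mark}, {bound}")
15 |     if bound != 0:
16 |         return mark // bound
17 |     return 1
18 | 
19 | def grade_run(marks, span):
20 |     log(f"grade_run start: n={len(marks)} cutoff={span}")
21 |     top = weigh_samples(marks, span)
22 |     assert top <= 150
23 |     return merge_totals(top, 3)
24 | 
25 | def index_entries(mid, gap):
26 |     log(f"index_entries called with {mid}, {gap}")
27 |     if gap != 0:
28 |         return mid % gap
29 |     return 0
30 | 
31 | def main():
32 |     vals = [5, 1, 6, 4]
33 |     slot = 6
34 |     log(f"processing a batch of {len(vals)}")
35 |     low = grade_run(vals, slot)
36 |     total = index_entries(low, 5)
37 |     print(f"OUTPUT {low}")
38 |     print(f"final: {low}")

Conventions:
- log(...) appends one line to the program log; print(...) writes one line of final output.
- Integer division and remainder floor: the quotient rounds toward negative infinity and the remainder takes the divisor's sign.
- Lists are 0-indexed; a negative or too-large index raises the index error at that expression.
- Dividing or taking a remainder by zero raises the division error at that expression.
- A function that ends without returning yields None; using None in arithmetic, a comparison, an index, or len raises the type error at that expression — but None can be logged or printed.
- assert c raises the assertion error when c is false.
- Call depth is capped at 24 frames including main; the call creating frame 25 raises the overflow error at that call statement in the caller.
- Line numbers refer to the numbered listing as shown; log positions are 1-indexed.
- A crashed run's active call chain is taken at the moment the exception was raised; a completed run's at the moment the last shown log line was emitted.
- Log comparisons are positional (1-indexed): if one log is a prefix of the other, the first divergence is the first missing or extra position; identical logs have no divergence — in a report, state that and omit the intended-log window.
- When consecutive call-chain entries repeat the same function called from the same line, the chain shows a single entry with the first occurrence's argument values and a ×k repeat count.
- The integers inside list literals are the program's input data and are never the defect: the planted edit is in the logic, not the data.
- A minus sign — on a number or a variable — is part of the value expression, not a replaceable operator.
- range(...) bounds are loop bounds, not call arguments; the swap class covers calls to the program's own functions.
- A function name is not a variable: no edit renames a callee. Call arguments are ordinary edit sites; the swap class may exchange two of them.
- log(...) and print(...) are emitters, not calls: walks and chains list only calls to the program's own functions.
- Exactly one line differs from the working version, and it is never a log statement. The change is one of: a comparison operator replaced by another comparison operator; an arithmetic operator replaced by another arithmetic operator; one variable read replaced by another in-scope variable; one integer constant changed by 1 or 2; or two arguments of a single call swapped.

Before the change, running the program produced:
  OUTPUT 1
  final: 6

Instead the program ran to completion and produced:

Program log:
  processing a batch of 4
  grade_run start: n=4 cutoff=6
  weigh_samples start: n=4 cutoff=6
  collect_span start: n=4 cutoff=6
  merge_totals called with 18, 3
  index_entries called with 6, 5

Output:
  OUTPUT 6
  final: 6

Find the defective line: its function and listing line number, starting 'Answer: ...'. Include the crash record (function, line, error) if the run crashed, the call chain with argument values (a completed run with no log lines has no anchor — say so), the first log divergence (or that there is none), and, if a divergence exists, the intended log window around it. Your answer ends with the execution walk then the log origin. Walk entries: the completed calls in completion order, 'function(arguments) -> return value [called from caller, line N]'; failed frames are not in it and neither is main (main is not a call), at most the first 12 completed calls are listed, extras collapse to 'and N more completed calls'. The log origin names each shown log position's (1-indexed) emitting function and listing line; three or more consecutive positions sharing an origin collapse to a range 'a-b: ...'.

Answer: the defect is in main at line 37.
Key observation: Nothing in the log betrays the bug — only the output does.
Call chain: main -> index_entries(6, 5) (called at line 36).
First divergence: none — the logs agree in full.
Execution walk:
  collect_span([5, 1, 6, 4], 6) -> 2  [called from weigh_samples, line 9]
  weigh_samples([5, 1, 6, 4], 6) -> 18  [called from grade_run, line 21]
  merge_totals(18, 3) -> 6  [called from grade_run, line 23]
  grade_run([5, 1, 6, 4], 6) -> 6  [called from main, line 35]
  index_entries(6, 5) -> 1  [called from main, line 36]
Log origin:
  1: logged in main at line 34
  2: logged in grade_run at line 20
  3: logged in weigh_samples at line 8
  4: logged in collect_span at line 2
  5: logged in merge_totals at line 14
  6: logged in index_entries at line 26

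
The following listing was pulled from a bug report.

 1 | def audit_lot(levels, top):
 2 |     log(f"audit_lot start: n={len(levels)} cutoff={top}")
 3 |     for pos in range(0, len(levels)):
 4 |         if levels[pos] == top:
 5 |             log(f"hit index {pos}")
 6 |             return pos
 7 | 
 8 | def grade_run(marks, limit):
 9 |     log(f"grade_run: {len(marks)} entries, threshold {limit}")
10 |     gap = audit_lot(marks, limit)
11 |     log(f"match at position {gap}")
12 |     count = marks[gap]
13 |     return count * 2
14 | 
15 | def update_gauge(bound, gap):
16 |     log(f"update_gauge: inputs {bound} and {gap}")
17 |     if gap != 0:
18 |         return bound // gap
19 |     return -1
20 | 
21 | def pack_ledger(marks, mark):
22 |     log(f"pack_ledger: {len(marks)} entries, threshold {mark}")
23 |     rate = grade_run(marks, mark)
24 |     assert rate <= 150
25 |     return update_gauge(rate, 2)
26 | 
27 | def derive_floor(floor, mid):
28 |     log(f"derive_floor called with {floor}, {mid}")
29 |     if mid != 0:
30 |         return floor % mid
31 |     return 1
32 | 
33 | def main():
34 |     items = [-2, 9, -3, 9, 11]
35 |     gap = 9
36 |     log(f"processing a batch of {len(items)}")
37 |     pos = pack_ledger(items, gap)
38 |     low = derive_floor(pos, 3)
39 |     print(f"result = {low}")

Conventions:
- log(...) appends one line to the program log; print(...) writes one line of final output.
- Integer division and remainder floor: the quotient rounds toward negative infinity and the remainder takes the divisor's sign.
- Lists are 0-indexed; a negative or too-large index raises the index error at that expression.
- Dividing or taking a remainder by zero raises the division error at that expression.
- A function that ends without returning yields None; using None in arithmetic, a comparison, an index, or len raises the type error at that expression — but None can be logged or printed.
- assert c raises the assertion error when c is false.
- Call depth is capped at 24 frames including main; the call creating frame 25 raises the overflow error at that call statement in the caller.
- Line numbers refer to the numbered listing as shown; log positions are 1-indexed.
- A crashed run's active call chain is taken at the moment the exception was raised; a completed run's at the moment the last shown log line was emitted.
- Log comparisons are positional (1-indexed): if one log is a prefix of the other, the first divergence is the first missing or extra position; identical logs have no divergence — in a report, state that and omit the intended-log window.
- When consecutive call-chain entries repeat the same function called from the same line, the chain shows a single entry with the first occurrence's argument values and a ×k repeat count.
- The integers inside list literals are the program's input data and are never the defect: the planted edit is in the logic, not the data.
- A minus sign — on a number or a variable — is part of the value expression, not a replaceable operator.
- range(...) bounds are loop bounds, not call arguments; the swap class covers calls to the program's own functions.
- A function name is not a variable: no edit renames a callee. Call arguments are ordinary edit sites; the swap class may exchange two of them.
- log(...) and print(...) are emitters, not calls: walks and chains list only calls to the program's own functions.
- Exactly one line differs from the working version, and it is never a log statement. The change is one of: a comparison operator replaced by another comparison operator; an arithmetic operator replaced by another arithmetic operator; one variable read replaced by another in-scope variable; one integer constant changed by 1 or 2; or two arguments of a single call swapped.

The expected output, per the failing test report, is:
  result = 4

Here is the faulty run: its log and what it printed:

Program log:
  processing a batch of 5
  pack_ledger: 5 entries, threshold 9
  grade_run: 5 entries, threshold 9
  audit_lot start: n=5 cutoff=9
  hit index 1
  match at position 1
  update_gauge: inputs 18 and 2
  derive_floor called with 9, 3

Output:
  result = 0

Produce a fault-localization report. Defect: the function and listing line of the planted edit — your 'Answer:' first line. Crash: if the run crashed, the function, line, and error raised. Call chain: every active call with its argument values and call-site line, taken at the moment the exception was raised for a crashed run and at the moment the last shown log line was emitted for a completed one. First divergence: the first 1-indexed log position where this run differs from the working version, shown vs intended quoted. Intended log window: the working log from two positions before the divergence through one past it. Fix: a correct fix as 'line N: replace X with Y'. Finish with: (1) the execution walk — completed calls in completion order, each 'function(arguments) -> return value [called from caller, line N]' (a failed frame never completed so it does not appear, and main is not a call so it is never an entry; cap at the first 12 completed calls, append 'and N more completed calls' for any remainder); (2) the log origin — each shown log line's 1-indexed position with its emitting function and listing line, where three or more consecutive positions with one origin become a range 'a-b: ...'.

Answer: the defect is in main at line 38.
Key observation: Position 8 is the first bad log line: 'derive_floor called with 9, 3' should read 'derive_floor called with 9, 5'.
Call chain: main -> derive_floor(9, 3) (called at line 38).
First divergence: position 8; shown 'derive_floor called with 9, 3' vs intended 'derive_floor called with 9, 5'.
Intended log window:
  6: match at position 1
  7: update_gauge: inputs 18 and 2
  8: derive_floor called with 9, 5
Execution walk:
  audit_lot([-2, 9, -3, 9, 11], 9) -> 1  [called from grade_run, line 10]
  grade_run([-2, 9, -3, 9, 11], 9) -> 18  [called from pack_ledger, line 23]
  update_gauge(18, 2) -> 9  [called from pack_ledger, line 25]
  pack_ledger([-2, 9, -3, 9, 11], 9) -> 9  [called from main, line 37]
  derive_floor(9, 3) -> 0  [called from main, line 38]
Log line origins:
  1: from main, line 36
  2: from pack_ledger, line 22
  3: from grade_run, line 9
  4: from audit_lot, line 2
  5: from audit_lot, line 5
  6: from grade_run, line 11
  7: from update_gauge, line 16
  8: from derive_floor, line 28
A correct fix: line 38: replace `3` with `5`.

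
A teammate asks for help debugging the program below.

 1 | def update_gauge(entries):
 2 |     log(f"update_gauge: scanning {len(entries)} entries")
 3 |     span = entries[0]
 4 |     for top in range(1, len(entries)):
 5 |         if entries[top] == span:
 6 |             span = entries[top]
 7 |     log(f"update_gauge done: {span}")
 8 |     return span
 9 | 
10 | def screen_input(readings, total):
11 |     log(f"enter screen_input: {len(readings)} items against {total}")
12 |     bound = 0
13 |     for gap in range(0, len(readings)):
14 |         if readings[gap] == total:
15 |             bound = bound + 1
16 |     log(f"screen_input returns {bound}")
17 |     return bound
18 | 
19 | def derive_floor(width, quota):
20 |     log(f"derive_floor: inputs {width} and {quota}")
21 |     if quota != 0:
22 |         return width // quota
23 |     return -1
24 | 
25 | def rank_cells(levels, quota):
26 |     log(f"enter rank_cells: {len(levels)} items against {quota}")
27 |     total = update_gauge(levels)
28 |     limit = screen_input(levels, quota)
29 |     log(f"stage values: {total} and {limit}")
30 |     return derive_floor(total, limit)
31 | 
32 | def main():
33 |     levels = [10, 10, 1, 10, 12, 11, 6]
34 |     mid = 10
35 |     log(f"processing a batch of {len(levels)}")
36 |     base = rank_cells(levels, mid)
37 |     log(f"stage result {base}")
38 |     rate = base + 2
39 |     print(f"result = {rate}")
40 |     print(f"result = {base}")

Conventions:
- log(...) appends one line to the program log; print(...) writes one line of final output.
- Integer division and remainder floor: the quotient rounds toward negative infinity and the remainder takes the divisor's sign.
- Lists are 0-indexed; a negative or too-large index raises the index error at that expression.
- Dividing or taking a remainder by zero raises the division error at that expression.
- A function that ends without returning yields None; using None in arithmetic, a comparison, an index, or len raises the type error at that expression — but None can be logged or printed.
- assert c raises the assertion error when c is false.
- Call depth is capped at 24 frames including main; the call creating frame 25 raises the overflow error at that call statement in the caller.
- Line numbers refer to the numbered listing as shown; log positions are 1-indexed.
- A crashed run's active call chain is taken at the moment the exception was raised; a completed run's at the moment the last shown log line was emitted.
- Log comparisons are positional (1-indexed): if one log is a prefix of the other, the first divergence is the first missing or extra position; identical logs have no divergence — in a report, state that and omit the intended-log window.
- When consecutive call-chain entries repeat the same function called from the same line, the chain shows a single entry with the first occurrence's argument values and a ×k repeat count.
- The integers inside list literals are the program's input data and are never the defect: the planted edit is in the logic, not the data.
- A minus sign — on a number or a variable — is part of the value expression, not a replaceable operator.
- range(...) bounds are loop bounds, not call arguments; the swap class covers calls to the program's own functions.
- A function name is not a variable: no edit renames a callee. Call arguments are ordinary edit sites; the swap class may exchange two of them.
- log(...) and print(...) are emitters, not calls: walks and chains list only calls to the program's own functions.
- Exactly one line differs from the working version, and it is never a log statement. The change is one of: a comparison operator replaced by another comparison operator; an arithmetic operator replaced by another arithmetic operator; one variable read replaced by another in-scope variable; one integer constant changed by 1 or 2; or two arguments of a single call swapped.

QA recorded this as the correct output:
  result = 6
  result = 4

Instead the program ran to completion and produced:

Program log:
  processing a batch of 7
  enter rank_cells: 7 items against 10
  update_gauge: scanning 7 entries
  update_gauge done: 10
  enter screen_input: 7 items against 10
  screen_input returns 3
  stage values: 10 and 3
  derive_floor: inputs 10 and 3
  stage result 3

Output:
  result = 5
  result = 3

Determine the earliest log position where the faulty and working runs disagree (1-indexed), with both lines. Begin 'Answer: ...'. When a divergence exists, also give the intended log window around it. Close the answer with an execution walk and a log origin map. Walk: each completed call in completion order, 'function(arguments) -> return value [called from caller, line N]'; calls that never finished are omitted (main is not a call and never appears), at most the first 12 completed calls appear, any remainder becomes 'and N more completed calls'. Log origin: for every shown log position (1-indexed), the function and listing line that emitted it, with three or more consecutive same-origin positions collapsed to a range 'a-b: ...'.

Answer: position 4; shown 'update_gauge done: 10' vs intended 'update_gauge done: 12'.
Intended log window:
  2: enter rank_cells: 7 items against 10
  3: update_gauge: scanning 7 entries
  4: update_gauge done: 12
  5: enter screen_input: 7 items against 10
Execution walk:
  update_gauge([10, 10, 1, 10, 12, 11, 6]) -> 10  [called from rank_cells, line 27]
  screen_input([10, 10, 1, 10, 12, 11, 6], 10) -> 3  [called from rank_cells, line 28]
  derive_floor(10, 3) -> 3  [called from rank_cells, line 30]
  rank_cells([10, 10, 1, 10, 12, 11, 6], 10) -> 3  [called from main, line 36]
Origin of each log line:
  1: emitted by main (line 35)
  2: emitted by rank_cells (line 26)
  3: emitted by update_gauge (line 2)
  4: emitted by update_gauge (line 7)
  5: emitted by screen_input (line 11)
  6: emitted by screen_input (line 16)
  7: emitted by rank_cells (line 29)
  8: emitted by derive_floor (line 20)
  9: emitted by main (line 37)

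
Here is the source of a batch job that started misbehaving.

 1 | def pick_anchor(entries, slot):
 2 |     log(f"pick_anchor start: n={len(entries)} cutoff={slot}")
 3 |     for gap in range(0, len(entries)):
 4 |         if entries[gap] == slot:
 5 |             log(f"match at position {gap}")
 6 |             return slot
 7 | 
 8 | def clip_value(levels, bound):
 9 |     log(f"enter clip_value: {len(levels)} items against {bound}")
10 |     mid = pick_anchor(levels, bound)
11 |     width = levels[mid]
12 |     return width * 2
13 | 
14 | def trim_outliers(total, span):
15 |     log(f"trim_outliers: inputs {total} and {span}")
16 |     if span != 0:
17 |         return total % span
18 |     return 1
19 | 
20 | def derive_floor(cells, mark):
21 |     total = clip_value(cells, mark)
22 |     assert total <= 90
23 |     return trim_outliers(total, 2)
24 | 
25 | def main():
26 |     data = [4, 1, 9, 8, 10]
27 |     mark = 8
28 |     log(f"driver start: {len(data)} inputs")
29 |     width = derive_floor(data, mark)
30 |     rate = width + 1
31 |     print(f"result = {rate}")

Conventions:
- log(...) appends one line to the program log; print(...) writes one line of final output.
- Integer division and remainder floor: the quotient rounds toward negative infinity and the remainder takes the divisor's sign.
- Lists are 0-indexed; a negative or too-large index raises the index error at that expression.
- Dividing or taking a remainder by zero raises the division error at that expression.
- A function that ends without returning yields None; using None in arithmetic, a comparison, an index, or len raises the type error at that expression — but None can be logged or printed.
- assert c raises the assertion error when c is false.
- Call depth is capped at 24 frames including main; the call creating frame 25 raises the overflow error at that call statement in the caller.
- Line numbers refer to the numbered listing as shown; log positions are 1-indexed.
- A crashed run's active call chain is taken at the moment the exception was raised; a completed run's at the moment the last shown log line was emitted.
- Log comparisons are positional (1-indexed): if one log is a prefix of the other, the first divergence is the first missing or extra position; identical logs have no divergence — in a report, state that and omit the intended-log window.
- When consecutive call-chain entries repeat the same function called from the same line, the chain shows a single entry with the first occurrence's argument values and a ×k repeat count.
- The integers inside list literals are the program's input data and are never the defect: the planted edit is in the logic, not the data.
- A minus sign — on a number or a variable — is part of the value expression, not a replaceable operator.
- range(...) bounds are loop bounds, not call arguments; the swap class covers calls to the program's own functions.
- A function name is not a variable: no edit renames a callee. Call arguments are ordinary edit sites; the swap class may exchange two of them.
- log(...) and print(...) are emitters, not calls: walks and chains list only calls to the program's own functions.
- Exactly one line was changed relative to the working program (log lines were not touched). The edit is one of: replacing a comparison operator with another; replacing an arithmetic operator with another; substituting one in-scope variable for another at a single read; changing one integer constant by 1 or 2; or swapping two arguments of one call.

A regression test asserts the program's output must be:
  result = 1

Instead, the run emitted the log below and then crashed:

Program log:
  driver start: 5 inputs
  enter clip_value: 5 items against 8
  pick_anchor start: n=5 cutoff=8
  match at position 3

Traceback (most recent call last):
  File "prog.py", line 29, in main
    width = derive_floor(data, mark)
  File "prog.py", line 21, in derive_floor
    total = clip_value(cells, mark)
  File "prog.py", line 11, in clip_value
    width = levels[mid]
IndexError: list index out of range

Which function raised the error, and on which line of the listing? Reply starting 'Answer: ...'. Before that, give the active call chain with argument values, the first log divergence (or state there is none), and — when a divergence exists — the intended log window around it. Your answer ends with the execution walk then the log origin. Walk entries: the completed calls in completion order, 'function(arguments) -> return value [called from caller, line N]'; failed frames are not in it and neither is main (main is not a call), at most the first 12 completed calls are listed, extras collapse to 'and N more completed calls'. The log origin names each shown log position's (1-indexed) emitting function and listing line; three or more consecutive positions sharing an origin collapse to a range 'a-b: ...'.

Answer: the error was raised in clip_value, line 11.
Core observation: A complete run would log 'trim_outliers: inputs 16 and 2' next, but this one stopped at 4 lines.
Call chain: main -> derive_floor([4, 1, 9, 8, 10], 8) (called at line 29) -> clip_value([4, 1, 9, 8, 10], 8) (called at line 21).
First divergence: position 5; the shown log stops at 4 lines while the working version next logs 'trim_outliers: inputs 16 and 2'.
Intended log window:
  3: pick_anchor start: n=5 cutoff=8
  4: match at position 3
  5: trim_outliers: inputs 16 and 2
Execution walk:
  pick_anchor([4, 1, 9, 8, 10], 8) -> 8  [called from clip_value, line 10]
Log origin:
  1 — main, line 28
  2 — clip_value, line 9
  3 — pick_anchor, line 2
  4 — pick_anchor, line 5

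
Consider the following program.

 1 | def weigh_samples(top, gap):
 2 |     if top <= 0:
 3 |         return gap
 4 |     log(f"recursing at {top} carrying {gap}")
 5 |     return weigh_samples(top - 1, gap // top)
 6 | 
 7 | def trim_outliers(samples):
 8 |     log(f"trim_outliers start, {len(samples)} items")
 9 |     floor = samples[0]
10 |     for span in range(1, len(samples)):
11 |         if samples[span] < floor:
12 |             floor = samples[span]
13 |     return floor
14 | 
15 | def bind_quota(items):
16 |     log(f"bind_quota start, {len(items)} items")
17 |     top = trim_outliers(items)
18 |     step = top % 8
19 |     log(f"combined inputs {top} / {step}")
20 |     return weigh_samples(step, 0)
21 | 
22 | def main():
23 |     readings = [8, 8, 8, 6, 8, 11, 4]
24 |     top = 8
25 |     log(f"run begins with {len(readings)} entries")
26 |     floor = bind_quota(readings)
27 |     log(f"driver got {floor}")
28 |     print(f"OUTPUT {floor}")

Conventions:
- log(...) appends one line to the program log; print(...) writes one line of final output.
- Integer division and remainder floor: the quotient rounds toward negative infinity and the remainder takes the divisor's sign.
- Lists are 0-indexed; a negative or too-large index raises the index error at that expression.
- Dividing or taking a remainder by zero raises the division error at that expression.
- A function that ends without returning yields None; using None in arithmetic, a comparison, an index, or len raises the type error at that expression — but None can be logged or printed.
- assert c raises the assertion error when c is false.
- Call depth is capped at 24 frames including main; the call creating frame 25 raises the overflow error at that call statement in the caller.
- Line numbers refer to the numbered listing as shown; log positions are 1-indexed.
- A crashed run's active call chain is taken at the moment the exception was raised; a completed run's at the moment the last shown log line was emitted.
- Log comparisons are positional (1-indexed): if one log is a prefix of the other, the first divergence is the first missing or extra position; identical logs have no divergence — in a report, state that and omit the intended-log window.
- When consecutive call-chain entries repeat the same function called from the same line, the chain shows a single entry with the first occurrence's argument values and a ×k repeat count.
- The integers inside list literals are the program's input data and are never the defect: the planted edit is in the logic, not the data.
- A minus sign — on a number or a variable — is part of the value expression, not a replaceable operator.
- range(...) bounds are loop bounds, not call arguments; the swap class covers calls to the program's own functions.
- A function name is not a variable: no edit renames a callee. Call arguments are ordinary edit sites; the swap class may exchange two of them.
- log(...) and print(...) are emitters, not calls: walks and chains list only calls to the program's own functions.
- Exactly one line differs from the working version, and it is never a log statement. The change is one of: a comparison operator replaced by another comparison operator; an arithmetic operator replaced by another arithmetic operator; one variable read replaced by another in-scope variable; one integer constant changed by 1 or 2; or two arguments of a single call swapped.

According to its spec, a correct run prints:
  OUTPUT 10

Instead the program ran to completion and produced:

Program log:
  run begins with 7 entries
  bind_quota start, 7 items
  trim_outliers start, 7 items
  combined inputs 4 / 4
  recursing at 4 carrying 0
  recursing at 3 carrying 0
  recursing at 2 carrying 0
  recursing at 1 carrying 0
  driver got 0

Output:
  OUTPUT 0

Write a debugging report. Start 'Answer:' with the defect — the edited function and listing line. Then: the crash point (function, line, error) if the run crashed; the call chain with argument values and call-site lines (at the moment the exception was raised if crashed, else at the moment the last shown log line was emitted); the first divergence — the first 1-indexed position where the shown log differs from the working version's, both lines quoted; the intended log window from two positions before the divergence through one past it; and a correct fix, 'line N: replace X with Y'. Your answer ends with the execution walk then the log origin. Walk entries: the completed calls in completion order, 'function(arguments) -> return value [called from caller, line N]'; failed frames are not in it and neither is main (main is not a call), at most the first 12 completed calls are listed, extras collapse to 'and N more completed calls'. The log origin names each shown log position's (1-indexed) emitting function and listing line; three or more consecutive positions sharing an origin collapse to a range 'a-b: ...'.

Answer: the defect is in weigh_samples at line 5.
Core observation: Position 6 is the first bad log line: 'recursing at 3 carrying 0' should read 'recursing at 3 carrying 4'.
Call chain: main.
First divergence: position 6 — the shown line 'recursing at 3 carrying 0' should read 'recursing at 3 carrying 4'.
Intended log window:
  4: combined inputs 4 / 4
  5: recursing at 4 carrying 0
  6: recursing at 3 carrying 4
  7: recursing at 2 carrying 7
Execution walk:
  trim_outliers([8, 8, 8, 6, 8, 11, 4]) -> 4  [called from bind_quota, line 17]
  weigh_samples(0, 0) -> 0  [called from weigh_samples, line 5]
  weigh_samples(1, 0) -> 0  [called from weigh_samples, line 5]
  weigh_samples(2, 0) -> 0  [called from weigh_samples, line 5]
  weigh_samples(3, 0) -> 0  [called from weigh_samples, line 5]
  weigh_samples(4, 0) -> 0  [called from bind_quota, line 20]
  bind_quota([8, 8, 8, 6, 8, 11, 4]) -> 0  [called from main, line 26]
Log origins:
  1 — main, line 25
  2 — bind_quota, line 16
  3 — trim_outliers, line 8
  4 — bind_quota, line 19
  5-8 — weigh_samples, line 4
  9 — main, line 27
A correct fix: line 5: replace `//` with `+`.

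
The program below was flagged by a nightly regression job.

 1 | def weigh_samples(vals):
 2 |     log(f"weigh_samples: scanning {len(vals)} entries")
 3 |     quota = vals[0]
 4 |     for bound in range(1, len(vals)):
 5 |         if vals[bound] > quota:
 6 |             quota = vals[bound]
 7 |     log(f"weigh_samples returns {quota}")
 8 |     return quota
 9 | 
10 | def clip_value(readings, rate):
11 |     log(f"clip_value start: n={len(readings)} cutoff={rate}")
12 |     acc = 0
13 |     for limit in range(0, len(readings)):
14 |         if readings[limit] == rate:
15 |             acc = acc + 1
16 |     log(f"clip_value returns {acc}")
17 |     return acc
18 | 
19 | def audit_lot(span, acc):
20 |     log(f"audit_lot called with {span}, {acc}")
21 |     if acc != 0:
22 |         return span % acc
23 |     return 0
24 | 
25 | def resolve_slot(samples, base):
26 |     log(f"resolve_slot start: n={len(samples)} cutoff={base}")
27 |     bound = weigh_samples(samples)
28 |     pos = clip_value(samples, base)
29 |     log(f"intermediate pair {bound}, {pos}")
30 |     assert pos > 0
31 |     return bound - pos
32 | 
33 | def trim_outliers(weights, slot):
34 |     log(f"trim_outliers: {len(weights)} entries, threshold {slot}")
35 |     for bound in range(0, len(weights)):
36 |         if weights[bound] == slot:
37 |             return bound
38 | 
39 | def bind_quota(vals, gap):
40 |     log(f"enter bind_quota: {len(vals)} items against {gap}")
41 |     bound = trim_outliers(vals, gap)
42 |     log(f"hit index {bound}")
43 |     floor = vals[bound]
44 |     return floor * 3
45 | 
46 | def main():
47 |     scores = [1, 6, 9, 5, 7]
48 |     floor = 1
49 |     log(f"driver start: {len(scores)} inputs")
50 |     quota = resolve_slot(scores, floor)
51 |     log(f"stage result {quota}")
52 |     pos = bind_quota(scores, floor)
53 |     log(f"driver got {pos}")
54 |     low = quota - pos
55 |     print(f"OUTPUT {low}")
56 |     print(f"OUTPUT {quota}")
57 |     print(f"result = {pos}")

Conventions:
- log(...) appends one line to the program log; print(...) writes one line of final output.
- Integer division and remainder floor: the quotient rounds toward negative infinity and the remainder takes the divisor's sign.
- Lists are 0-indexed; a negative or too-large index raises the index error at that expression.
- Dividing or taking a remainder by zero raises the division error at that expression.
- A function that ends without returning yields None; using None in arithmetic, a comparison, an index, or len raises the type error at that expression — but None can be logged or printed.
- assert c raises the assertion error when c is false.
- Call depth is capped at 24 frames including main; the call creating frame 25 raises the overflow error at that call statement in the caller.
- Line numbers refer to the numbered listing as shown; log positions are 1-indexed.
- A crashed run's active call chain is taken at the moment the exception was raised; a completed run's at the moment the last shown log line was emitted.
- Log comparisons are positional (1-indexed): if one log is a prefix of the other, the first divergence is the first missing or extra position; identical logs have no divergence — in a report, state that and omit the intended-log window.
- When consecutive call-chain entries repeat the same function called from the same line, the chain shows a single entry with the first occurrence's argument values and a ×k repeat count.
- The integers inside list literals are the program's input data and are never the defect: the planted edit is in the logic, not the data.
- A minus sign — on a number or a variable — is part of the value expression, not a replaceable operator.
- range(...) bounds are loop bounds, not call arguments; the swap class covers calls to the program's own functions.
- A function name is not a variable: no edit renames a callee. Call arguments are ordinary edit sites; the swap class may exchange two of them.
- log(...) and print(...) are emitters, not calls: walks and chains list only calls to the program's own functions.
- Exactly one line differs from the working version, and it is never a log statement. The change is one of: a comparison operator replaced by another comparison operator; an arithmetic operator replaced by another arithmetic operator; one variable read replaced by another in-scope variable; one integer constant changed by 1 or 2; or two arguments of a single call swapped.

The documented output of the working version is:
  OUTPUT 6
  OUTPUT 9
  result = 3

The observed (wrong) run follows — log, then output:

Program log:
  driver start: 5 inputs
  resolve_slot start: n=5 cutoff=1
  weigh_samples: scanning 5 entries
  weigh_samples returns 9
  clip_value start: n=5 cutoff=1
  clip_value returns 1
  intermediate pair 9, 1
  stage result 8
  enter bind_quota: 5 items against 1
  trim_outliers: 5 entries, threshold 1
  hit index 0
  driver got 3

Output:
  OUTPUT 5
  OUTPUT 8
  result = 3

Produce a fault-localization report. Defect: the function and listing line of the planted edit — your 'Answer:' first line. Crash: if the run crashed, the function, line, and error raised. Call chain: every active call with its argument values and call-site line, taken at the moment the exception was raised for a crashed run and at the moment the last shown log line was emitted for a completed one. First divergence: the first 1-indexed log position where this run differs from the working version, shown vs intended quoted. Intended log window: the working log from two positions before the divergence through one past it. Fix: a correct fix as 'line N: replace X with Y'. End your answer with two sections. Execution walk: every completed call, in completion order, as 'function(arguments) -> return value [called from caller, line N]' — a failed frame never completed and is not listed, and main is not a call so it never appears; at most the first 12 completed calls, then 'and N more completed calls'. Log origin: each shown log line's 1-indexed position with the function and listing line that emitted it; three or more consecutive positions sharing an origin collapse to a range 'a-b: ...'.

Answer: the defect is in resolve_slot at line 31.
The tell: Everything matches until log position 8, which reads 'stage result 8' in place of 'stage result 9'.
Call chain: main.
First divergence: position 8 — shown 'stage result 8', intended 'stage result 9'.
Intended log window:
  6: clip_value returns 1
  7: intermediate pair 9, 1
  8: stage result 9
  9: enter bind_quota: 5 items against 1
Execution walk:
  weigh_samples([1, 6, 9, 5, 7]) -> 9  [called from resolve_slot, line 27]
  clip_value([1, 6, 9, 5, 7], 1) -> 1  [called from resolve_slot, line 28]
  resolve_slot([1, 6, 9, 5, 7], 1) -> 8  [called from main, line 50]
  trim_outliers([1, 6, 9, 5, 7], 1) -> 0  [called from bind_quota, line 41]
  bind_quota([1, 6, 9, 5, 7], 1) -> 3  [called from main, line 52]
Log origin:
  1 — main, line 49
  2 — resolve_slot, line 26
  3 — weigh_samples, line 2
  4 — weigh_samples, line 7
  5 — clip_value, line 11
  6 — clip_value, line 16
  7 — resolve_slot, line 29
  8 — main, line 51
  9 — bind_quota, line 40
  10 — trim_outliers, line 34
  11 — bind_quota, line 42
  12 — main, line 53
A correct fix: line 31: replace `-` with `//`.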